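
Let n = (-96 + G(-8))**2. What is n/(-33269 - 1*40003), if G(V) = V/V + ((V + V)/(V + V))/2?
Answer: -11907/97696 ≈ -0.12188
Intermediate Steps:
G(V) = 3/2 (G(V) = 1 + ((2*V)/((2*V)))*(1/2) = 1 + ((2*V)*(1/(2*V)))*(1/2) = 1 + 1*(1/2) = 1 + 1/2 = 3/2)
n = 35721/4 (n = (-96 + 3/2)**2 = (-189/2)**2 = 35721/4 ≈ 8930.3)
n/(-33269 - 1*40003) = 35721/(4*(-33269 - 1*40003)) = 35721/(4*(-33269 - 40003)) = (35721/4)/(-73272) = (35721/4)*(-1/73272) = -11907/97696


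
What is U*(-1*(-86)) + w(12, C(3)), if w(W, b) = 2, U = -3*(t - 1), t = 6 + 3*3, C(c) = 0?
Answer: -3610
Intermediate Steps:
t = 15 (t = 6 + 9 = 15)
U = -42 (U = -3*(15 - 1) = -3*14 = -42)
U*(-1*(-86)) + w(12, C(3)) = -(-42)*(-86) + 2 = -42*86 + 2 = -3612 + 2 = -3610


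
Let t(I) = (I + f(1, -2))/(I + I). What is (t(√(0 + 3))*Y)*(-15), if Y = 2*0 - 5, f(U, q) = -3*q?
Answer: 75/2 + 75*√3 ≈ 167.40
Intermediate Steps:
Y = -5 (Y = 0 - 5 = -5)
t(I) = (6 + I)/(2*I) (t(I) = (I - 3*(-2))/(I + I) = (I + 6)/((2*I)) = (6 + I)*(1/(2*I)) = (6 + I)/(2*I))
(t(√(0 + 3))*Y)*(-15) = (((6 + √(0 + 3))/(2*(√(0 + 3))))*(-5))*(-15) = (((6 + √3)/(2*(√3)))*(-5))*(-15) = (((√3/3)*(6 + √3)/2)*(-5))*(-15) = ((√3*(6 + √3)/6)*(-5))*(-15) = -5*√3*(6 + √3)/6*(-15) = 25*√3*(6 + √3)/2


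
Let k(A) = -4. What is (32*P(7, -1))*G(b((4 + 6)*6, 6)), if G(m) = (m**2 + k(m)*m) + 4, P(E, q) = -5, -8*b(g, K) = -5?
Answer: -605/2 ≈ -302.50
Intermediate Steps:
b(g, K) = 5/8 (b(g, K) = -1/8*(-5) = 5/8)
G(m) = 4 + m**2 - 4*m (G(m) = (m**2 - 4*m) + 4 = 4 + m**2 - 4*m)
(32*P(7, -1))*G(b((4 + 6)*6, 6)) = (32*(-5))*(4 + (5/8)**2 - 4*5/8) = -160*(4 + 25/64 - 5/2) = -160*121/64 = -605/2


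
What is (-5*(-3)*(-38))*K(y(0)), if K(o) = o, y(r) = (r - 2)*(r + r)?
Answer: 0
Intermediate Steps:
y(r) = 2*r*(-2 + r) (y(r) = (-2 + r)*(2*r) = 2*r*(-2 + r))
(-5*(-3)*(-38))*K(y(0)) = (-5*(-3)*(-38))*(2*0*(-2 + 0)) = (15*(-38))*(2*0*(-2)) = -570*0 = 0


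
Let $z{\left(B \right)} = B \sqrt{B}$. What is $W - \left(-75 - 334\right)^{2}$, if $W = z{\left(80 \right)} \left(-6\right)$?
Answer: $-167281 - 1920 \sqrt{5} \approx -1.7157 \cdot 10^{5}$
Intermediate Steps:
$z{\left(B \right)} = B^{\frac{3}{2}}$
$W = - 1920 \sqrt{5}$ ($W = 80^{\frac{3}{2}} \left(-6\right) = 320 \sqrt{5} \left(-6\right) = - 1920 \sqrt{5} \approx -4293.3$)
$W - \left(-75 - 334\right)^{2} = - 1920 \sqrt{5} - \left(-75 - 334\right)^{2} = - 1920 \sqrt{5} - \left(-409\right)^{2} = - 1920 \sqrt{5} - 167281 = -167281 - 1920 \sqrt{5}$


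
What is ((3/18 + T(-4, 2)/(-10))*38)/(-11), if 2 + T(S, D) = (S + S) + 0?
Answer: -133/33 ≈ -4.0303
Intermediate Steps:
T(S, D) = -2 + 2*S (T(S, D) = -2 + ((S + S) + 0) = -2 + (2*S + 0) = -2 + 2*S)
((3/18 + T(-4, 2)/(-10))*38)/(-11) = ((3/18 + (-2 + 2*(-4))/(-10))*38)/(-11) = ((3*(1/18) + (-2 - 8)*(-⅒))*38)*(-1/11) = ((⅙ - 10*(-⅒))*38)*(-1/11) = ((⅙ + 1)*38)*(-1/11) = ((7/6)*38)*(-1/11) = (133/3)*(-1/11) = -133/33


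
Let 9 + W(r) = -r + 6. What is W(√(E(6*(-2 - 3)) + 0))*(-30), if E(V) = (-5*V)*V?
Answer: 90 + 900*I*√5 ≈ 90.0 + 2012.5*I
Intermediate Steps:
E(V) = -5*V²
W(r) = -3 - r (W(r) = -9 + (-r + 6) = -9 + (6 - r) = -3 - r)
W(√(E(6*(-2 - 3)) + 0))*(-30) = (-3 - √(-5*36*(-2 - 3)² + 0))*(-30) = (-3 - √(-5*(6*(-5))² + 0))*(-30) = (-3 - √(-5*(-30)² + 0))*(-30) = (-3 - √(-5*900 + 0))*(-30) = (-3 - √(-4500 + 0))*(-30) = (-3 - √(-4500))*(-30) = (-3 - 30*I*√5)*(-30) = 90 + 900*I*√5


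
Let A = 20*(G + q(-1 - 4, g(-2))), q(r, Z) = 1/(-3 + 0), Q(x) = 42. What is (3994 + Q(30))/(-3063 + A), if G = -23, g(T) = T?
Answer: -12108/10589 ≈ -1.1435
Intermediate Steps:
q(r, Z) = -⅓ (q(r, Z) = 1/(-3) = -⅓)
A = -1400/3 (A = 20*(-23 - ⅓) = 20*(-70/3) = -1400/3 ≈ -466.67)
(3994 + Q(30))/(-3063 + A) = (3994 + 42)/(-3063 - 1400/3) = 4036/(-10589/3) = 4036*(-3/10589) = -12108/10589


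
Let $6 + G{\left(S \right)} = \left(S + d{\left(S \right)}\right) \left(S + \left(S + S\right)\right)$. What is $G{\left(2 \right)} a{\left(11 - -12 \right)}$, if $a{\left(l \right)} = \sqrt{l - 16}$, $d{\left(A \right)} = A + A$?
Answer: $30 \sqrt{7} \approx 79.373$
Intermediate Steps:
$d{\left(A \right)} = 2 A$
$G{\left(S \right)} = -6 + 9 S^{2}$ ($G{\left(S \right)} = -6 + \left(S + 2 S\right) \left(S + \left(S + S\right)\right) = -6 + 3 S \left(S + 2 S\right) = -6 + 3 S 3 S = -6 + 9 S^{2}$)
$a{\left(l \right)} = \sqrt{-16 + l}$
$G{\left(2 \right)} a{\left(11 - -12 \right)} = \left(-6 + 9 \cdot 2^{2}\right) \sqrt{-16 + \left(11 - -12\right)} = \left(-6 + 9 \cdot 4\right) \sqrt{-16 + \left(11 + 12\right)} = \left(-6 + 36\right) \sqrt{-16 + 23} = 30 \sqrt{7}$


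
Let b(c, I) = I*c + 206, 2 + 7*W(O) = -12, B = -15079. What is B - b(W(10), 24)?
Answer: -15237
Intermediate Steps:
W(O) = -2 (W(O) = -2/7 + (⅐)*(-12) = -2/7 - 12/7 = -2)
b(c, I) = 206 + I*c
B - b(W(10), 24) = -15079 - (206 + 24*(-2)) = -15079 - (206 - 48) = -15079 - 1*158 = -15079 - 158 = -15237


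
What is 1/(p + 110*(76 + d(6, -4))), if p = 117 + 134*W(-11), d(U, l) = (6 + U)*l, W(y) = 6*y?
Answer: -1/5647 ≈ -0.00017709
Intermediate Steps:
d(U, l) = l*(6 + U)
p = -8727 (p = 117 + 134*(6*(-11)) = 117 + 134*(-66) = 117 - 8844 = -8727)
1/(p + 110*(76 + d(6, -4))) = 1/(-8727 + 110*(76 - 4*(6 + 6))) = 1/(-8727 + 110*(76 - 4*12)) = 1/(-8727 + 110*(76 - 48)) = 1/(-8727 + 110*28) = 1/(-8727 + 3080) = 1/(-5647) = -1/5647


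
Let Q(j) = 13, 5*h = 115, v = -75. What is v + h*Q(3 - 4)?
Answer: 224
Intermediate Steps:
h = 23 (h = (⅕)*115 = 23)
v + h*Q(3 - 4) = -75 + 23*13 = -75 + 299 = 224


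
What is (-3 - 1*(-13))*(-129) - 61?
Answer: -1351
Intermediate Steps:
(-3 - 1*(-13))*(-129) - 61 = (-3 + 13)*(-129) - 61 = 10*(-129) - 61 = -1290 - 61 = -1351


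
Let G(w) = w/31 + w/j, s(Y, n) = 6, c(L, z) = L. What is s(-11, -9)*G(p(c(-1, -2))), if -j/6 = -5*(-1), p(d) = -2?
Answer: 2/155 ≈ 0.012903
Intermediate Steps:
j = -30 (j = -(-30)*(-1) = -6*5 = -30)
G(w) = -w/930 (G(w) = w/31 + w/(-30) = w*(1/31) + w*(-1/30) = w/31 - w/30 = -w/930)
s(-11, -9)*G(p(c(-1, -2))) = 6*(-1/930*(-2)) = 6*(1/465) = 2/155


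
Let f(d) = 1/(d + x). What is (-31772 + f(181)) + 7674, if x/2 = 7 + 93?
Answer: -9181337/381 ≈ -24098.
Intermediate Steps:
x = 200 (x = 2*(7 + 93) = 2*100 = 200)
f(d) = 1/(200 + d) (f(d) = 1/(d + 200) = 1/(200 + d))
(-31772 + f(181)) + 7674 = (-31772 + 1/(200 + 181)) + 7674 = (-31772 + 1/381) + 7674 = -12105131/381 + 7674 = -9181337/381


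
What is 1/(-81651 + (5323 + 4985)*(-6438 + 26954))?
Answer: 1/211397277 ≈ 4.7304e-9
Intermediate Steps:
1/(-81651 + (5323 + 4985)*(-6438 + 26954)) = 1/(-81651 + 10308*20516) = 1/(-81651 + 211478928) = 1/211397277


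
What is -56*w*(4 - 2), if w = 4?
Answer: -448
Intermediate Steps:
-56*w*(4 - 2) = -224*(4 - 2) = -224*2 = -56*8 = -448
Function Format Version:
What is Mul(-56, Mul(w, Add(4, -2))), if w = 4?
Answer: -448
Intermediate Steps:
Mul(-56, Mul(w, Add(4, -2))) = Mul(-56, Mul(4, Add(4, -2))) = Mul(-56, Mul(4, 2)) = Mul(-56, 8) = -448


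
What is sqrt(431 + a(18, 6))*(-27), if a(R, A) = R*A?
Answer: -189*sqrt(11) ≈ -626.84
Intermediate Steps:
a(R, A) = A*R
sqrt(431 + a(18, 6))*(-27) = sqrt(431 + 6*18)*(-27) = sqrt(431 + 108)*(-27) = sqrt(539)*(-27) = (7*sqrt(11))*(-27) = -189*sqrt(11)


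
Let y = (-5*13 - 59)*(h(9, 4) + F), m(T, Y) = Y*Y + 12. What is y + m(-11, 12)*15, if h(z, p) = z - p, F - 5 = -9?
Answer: 2216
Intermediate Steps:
F = -4 (F = 5 - 9 = -4)
m(T, Y) = 12 + Y² (m(T, Y) = Y² + 12 = 12 + Y²)
y = -124 (y = (-5*13 - 59)*((9 - 1*4) - 4) = (-65 - 59)*((9 - 4) - 4) = -124*(5 - 4) = -124*1 = -124)
y + m(-11, 12)*15 = -124 + (12 + 12²)*15 = -124 + (12 + 144)*15 = -124 + 156*15 = -124 + 2340 = 2216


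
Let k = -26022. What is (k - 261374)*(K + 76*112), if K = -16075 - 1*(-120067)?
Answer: -32333199584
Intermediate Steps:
K = 103992 (K = -16075 + 120067 = 103992)
(k - 261374)*(K + 76*112) = (-26022 - 261374)*(103992 + 76*112) = -287396*(103992 + 8512) = -287396*112504 = -32333199584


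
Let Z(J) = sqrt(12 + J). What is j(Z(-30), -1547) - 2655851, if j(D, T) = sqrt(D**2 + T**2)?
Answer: -2655851 + sqrt(2393191) ≈ -2.6543e+6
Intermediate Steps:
j(Z(-30), -1547) - 2655851 = sqrt((sqrt(12 - 30))**2 + (-1547)**2) - 2655851 = sqrt((sqrt(-18))**2 + 2393209) - 2655851 = sqrt((3*I*sqrt(2))**2 + 2393209) - 2655851 = sqrt(-18 + 2393209) - 2655851 = sqrt(2393191) - 2655851 = -2655851 + sqrt(2393191)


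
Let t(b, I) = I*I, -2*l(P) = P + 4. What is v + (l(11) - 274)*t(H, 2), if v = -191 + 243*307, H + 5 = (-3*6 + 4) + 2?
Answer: 73284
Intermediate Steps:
H = -17 (H = -5 + ((-3*6 + 4) + 2) = -5 + ((-18 + 4) + 2) = -5 + (-14 + 2) = -5 - 12 = -17)
l(P) = -2 - P/2 (l(P) = -(P + 4)/2 = -(4 + P)/2 = -2 - P/2)
t(b, I) = I²
v = 74410 (v = -191 + 74601 = 74410)
v + (l(11) - 274)*t(H, 2) = 74410 + ((-2 - ½*11) - 274)*2² = 74410 + ((-2 - 11/2) - 274)*4 = 74410 + (-15/2 - 274)*4 = 74410 - 563/2*4 = 74410 - 1126 = 73284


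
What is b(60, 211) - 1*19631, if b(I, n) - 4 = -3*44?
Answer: -19759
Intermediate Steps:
b(I, n) = -128 (b(I, n) = 4 - 3*44 = 4 - 132 = -128)
b(60, 211) - 1*19631 = -128 - 1*19631 = -128 - 19631 = -19759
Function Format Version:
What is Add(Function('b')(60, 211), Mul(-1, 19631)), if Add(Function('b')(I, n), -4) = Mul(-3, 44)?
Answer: -19759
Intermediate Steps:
Function('b')(I, n) = -128 (Function('b')(I, n) = Add(4, Mul(-3, 44)) = Add(4, -132) = -128)
Add(Function('b')(60, 211), Mul(-1, 19631)) = Add(-128, Mul(-1, 19631)) = Add(-128, -19631) = -19759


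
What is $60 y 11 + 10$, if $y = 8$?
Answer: $5290$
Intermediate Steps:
$60 y 11 + 10 = 60 \cdot 8 \cdot 11 + 10 = 60 \cdot 88 + 10 = 5280 + 10 = 5290$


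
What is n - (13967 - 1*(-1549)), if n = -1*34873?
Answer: -50389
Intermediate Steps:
n = -34873
n - (13967 - 1*(-1549)) = -34873 - (13967 - 1*(-1549)) = -34873 - (13967 + 1549) = -34873 - 1*15516 = -34873 - 15516 = -50389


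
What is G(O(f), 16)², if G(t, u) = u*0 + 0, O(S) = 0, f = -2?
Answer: 0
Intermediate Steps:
G(t, u) = 0 (G(t, u) = 0 + 0 = 0)
G(O(f), 16)² = 0² = 0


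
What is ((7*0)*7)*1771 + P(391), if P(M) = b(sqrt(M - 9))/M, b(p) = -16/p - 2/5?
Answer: -2/1955 - 8*sqrt(382)/74681 ≈ -0.0031167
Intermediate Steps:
b(p) = -2/5 - 16/p (b(p) = -16/p - 2*1/5 = -16/p - 2/5 = -2/5 - 16/p)
P(M) = (-2/5 - 16/sqrt(-9 + M))/M (P(M) = (-2/5 - 16/sqrt(M - 9))/M = (-2/5 - 16/sqrt(-9 + M))/M)
((7*0)*7)*1771 + P(391) = ((7*0)*7)*1771 + (-2/5/391 - 16/(391*sqrt(-9 + 391))) = (0*7)*1771 + (-2/5*1/391 - 16*1/391/sqrt(382)) = 0*1771 + (-2/1955 - 16*1/391*sqrt(382)/382) = 0 + (-2/1955 - 8*sqrt(382)/74681) = -2/1955 - 8*sqrt(382)/74681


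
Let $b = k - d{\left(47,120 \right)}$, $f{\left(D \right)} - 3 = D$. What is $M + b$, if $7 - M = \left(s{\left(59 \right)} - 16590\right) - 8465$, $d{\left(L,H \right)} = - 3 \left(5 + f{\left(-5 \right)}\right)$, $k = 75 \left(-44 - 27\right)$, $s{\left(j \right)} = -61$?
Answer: $19807$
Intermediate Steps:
$k = -5325$ ($k = 75 \left(-71\right) = -5325$)
$f{\left(D \right)} = 3 + D$
$d{\left(L,H \right)} = -9$ ($d{\left(L,H \right)} = - 3 \left(5 + \left(3 - 5\right)\right) = - 3 \left(5 - 2\right) = \left(-3\right) 3 = -9$)
$M = 25123$ ($M = 7 - \left(\left(-61 - 16590\right) - 8465\right) = 7 - \left(-16651 - 8465\right) = 7 - -25116 = 7 + 25116 = 25123$)
$b = -5316$ ($b = -5325 - -9 = -5325 + 9 = -5316$)
$M + b = 25123 - 5316 = 19807$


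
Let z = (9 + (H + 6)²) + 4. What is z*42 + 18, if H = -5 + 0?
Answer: 606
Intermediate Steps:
H = -5
z = 14 (z = (9 + (-5 + 6)²) + 4 = (9 + 1²) + 4 = (9 + 1) + 4 = 10 + 4 = 14)
z*42 + 18 = 14*42 + 18 = 588 + 18 = 606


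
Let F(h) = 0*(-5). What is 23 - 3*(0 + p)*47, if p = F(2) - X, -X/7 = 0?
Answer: 23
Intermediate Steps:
X = 0 (X = -7*0 = 0)
F(h) = 0
p = 0 (p = 0 - 1*0 = 0 + 0 = 0)
23 - 3*(0 + p)*47 = 23 - 3*(0 + 0)*47 = 23 - 3*0*47 = 23 + 0*47 = 23 + 0 = 23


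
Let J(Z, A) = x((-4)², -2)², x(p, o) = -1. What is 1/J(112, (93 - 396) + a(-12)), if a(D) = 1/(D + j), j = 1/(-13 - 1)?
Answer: 1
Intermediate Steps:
j = -1/14 (j = 1/(-14) = -1/14 ≈ -0.071429)
a(D) = 1/(-1/14 + D) (a(D) = 1/(D - 1/14) = 1/(-1/14 + D))
J(Z, A) = 1 (J(Z, A) = (-1)² = 1)
1/J(112, (93 - 396) + a(-12)) = 1/1 = 1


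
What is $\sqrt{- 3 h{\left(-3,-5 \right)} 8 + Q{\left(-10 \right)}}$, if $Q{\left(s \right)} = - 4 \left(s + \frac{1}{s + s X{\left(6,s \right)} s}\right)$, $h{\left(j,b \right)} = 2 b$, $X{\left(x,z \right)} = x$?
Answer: $\frac{\sqrt{24366410}}{295} \approx 16.733$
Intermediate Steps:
$Q{\left(s \right)} = - 4 s - \frac{4}{s + 6 s^{2}}$ ($Q{\left(s \right)} = - 4 \left(s + \frac{1}{s + s 6 s}\right) = - 4 \left(s + \frac{1}{s + 6 s s}\right) = - 4 \left(s + \frac{1}{s + 6 s^{2}}\right) = - 4 s - \frac{4}{s + 6 s^{2}}$)
$\sqrt{- 3 h{\left(-3,-5 \right)} 8 + Q{\left(-10 \right)}} = \sqrt{- 3 \cdot 2 \left(-5\right) 8 + \frac{4 \left(-1 - \left(-10\right)^{2} - 6 \left(-10\right)^{3}\right)}{\left(-10\right) \left(1 + 6 \left(-10\right)\right)}} = \sqrt{\left(-3\right) \left(-10\right) 8 + 4 \left(- \frac{1}{10}\right) \frac{1}{1 - 60} \left(-1 - 100 - -6000\right)} = \sqrt{30 \cdot 8 + 4 \left(- \frac{1}{10}\right) \frac{1}{-59} \left(-1 - 100 + 6000\right)} = \sqrt{240 + 4 \left(- \frac{1}{10}\right) \left(- \frac{1}{59}\right) 5899} = \sqrt{240 + \frac{11798}{295}} = \sqrt{\frac{82598}{295}} = \frac{\sqrt{24366410}}{295}$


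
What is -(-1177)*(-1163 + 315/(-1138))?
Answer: -1558123193/1138 ≈ -1.3692e+6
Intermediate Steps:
-(-1177)*(-1163 + 315/(-1138)) = -(-1177)*(-1163 + 315*(-1/1138)) = -(-1177)*(-1163 - 315/1138) = -(-1177)*(-1323809)/1138 = -1*1558123193/1138 = -1558123193/1138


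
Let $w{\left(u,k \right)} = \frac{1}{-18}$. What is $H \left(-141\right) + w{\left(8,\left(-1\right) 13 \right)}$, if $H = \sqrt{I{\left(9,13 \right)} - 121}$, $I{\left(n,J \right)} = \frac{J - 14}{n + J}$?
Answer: $- \frac{1}{18} - \frac{141 i \sqrt{58586}}{22} \approx -0.055556 - 1551.3 i$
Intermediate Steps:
$w{\left(u,k \right)} = - \frac{1}{18}$
$I{\left(n,J \right)} = \frac{-14 + J}{J + n}$
$H = \frac{i \sqrt{58586}}{22}$ ($H = \sqrt{\frac{-14 + 13}{13 + 9} - 121} = \sqrt{\frac{1}{22} \left(-1\right) - 121} = \sqrt{- \frac{1}{22} - 121} = \sqrt{- \frac{2663}{22}} = \frac{i \sqrt{58586}}{22} \approx 11.002 i$)
$H \left(-141\right) + w{\left(8,\left(-1\right) 13 \right)} = \frac{i \sqrt{58586}}{22} \left(-141\right) - \frac{1}{18} = - \frac{141 i \sqrt{58586}}{22} - \frac{1}{18} = - \frac{1}{18} - \frac{141 i \sqrt{58586}}{22}$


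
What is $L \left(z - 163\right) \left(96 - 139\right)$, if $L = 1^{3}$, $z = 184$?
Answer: $-903$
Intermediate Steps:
$L = 1$
$L \left(z - 163\right) \left(96 - 139\right) = 1 \left(184 - 163\right) \left(96 - 139\right) = 1 \cdot 21 \left(-43\right) = 1 \left(-903\right) = -903$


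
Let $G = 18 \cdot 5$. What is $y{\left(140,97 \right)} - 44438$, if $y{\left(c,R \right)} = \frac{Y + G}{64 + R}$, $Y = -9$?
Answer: $- \frac{7154437}{161} \approx -44438.0$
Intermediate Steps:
$G = 90$
$y{\left(c,R \right)} = \frac{81}{64 + R}$ ($y{\left(c,R \right)} = \frac{-9 + 90}{64 + R} = \frac{81}{64 + R}$)
$y{\left(140,97 \right)} - 44438 = \frac{81}{64 + 97} - 44438 = \frac{81}{161} - 44438 = - \frac{7154437}{161}$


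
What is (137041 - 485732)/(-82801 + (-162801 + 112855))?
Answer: 348691/132747 ≈ 2.6267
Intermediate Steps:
(137041 - 485732)/(-82801 + (-162801 + 112855)) = -348691/(-82801 - 49946) = -348691/(-132747) = -348691*(-1/132747) = 348691/132747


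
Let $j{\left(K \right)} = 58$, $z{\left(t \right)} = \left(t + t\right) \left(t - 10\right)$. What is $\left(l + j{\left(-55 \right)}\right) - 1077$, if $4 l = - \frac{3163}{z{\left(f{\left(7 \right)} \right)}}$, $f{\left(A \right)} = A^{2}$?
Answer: $- \frac{15581635}{15288} \approx -1019.2$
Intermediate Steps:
$z{\left(t \right)} = 2 t \left(-10 + t\right)$
$l = - \frac{3163}{15288}$ ($l = \frac{\left(-3163\right) \frac{1}{2 \cdot 7^{2} \left(-10 + 7^{2}\right)}}{4} = \frac{\left(-3163\right) \frac{1}{2 \cdot 49 \left(-10 + 49\right)}}{4} = \frac{\left(-3163\right) \frac{1}{2 \cdot 49 \cdot 39}}{4} = \frac{\left(-3163\right) \frac{1}{3822}}{4} = \frac{1}{4} \left(- \frac{3163}{3822}\right) = - \frac{3163}{15288} \approx -0.20689$)
$\left(l + j{\left(-55 \right)}\right) - 1077 = \left(- \frac{3163}{15288} + 58\right) - 1077 = \frac{883541}{15288} - 1077 = - \frac{15581635}{15288}$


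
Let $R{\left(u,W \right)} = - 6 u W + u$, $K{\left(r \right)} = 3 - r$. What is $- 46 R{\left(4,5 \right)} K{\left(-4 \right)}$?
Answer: $37352$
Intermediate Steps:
$R{\left(u,W \right)} = u - 6 W u$ ($R{\left(u,W \right)} = - 6 W u + u = u - 6 W u$)
$- 46 R{\left(4,5 \right)} K{\left(-4 \right)} = - 46 \cdot 4 \left(1 - 30\right) \left(3 - -4\right) = - 46 \cdot 4 \left(1 - 30\right) \left(3 + 4\right) = - 46 \cdot 4 \left(-29\right) 7 = \left(-46\right) \left(-116\right) 7 = 5336 \cdot 7 = 37352$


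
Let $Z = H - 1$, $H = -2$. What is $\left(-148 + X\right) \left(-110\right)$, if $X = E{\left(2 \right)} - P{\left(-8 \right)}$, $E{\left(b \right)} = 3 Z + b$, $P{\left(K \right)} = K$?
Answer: $16170$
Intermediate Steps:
$Z = -3$ ($Z = -2 - 1 = -3$)
$E{\left(b \right)} = -9 + b$ ($E{\left(b \right)} = 3 \left(-3\right) + b = -9 + b$)
$X = 1$ ($X = \left(-9 + 2\right) - -8 = -7 + 8 = 1$)
$\left(-148 + X\right) \left(-110\right) = \left(-148 + 1\right) \left(-110\right) = \left(-147\right) \left(-110\right) = 16170$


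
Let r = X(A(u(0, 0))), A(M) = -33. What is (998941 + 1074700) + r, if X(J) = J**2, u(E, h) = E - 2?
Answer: 2074730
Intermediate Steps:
u(E, h) = -2 + E
r = 1089 (r = (-33)**2 = 1089)
(998941 + 1074700) + r = (998941 + 1074700) + 1089 = 2073641 + 1089 = 2074730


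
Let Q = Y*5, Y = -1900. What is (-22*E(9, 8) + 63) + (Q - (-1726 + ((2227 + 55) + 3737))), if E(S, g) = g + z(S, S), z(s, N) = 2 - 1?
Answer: -13928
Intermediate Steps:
z(s, N) = 1
E(S, g) = 1 + g (E(S, g) = g + 1 = 1 + g)
Q = -9500 (Q = -1900*5 = -9500)
(-22*E(9, 8) + 63) + (Q - (-1726 + ((2227 + 55) + 3737))) = (-22*(1 + 8) + 63) + (-9500 - (-1726 + ((2227 + 55) + 3737))) = (-22*9 + 63) + (-9500 - (-1726 + (2282 + 3737))) = (-198 + 63) + (-9500 - (-1726 + 6019)) = -135 + (-9500 - 1*4293) = -135 + (-9500 - 4293) = -135 - 13793 = -13928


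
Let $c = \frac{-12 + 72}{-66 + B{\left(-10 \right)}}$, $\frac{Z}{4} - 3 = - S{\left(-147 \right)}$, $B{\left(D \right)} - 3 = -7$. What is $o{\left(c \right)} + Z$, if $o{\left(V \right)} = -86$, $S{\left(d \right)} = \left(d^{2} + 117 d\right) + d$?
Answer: $-17126$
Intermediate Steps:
$S{\left(d \right)} = d^{2} + 118 d$
$B{\left(D \right)} = -4$ ($B{\left(D \right)} = 3 - 7 = -4$)
$Z = -17040$ ($Z = 12 + 4 \left(- \left(-147\right) \left(118 - 147\right)\right) = 12 + 4 \left(- \left(-147\right) \left(-29\right)\right) = 12 + 4 \left(\left(-1\right) 4263\right) = 12 + 4 \left(-4263\right) = 12 - 17052 = -17040$)
$c = - \frac{6}{7}$ ($c = \frac{-12 + 72}{-66 - 4} = \frac{60}{-70} = 60 \left(- \frac{1}{70}\right) = - \frac{6}{7} \approx -0.85714$)
$o{\left(c \right)} + Z = -86 - 17040 = -17126$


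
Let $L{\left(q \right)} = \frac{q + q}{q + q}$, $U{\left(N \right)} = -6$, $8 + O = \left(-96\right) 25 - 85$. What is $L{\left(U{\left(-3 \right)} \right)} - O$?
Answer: $2494$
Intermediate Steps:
$O = -2493$ ($O = -8 - 2485 = -2493$)
$L{\left(q \right)} = 1$ ($L{\left(q \right)} = \frac{2 q}{2 q} = 2 q \frac{1}{2 q} = 1$)
$L{\left(U{\left(-3 \right)} \right)} - O = 1 - -2493 = 1 + 2493 = 2494$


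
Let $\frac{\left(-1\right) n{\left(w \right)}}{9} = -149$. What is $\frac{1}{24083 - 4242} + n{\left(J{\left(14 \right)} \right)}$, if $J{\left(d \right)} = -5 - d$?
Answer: $\frac{26606782}{19841} \approx 1341.0$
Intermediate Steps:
$n{\left(w \right)} = 1341$ ($n{\left(w \right)} = \left(-9\right) \left(-149\right) = 1341$)
$\frac{1}{24083 - 4242} + n{\left(J{\left(14 \right)} \right)} = \frac{1}{24083 - 4242} + 1341 = \frac{1}{19841} + 1341 = \frac{26606782}{19841}$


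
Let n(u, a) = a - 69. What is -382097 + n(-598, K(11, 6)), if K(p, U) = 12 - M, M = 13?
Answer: -382167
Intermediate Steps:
K(p, U) = -1 (K(p, U) = 12 - 1*13 = 12 - 13 = -1)
n(u, a) = -69 + a
-382097 + n(-598, K(11, 6)) = -382097 + (-69 - 1) = -382097 - 70 = -382167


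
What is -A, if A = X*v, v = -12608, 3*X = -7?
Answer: -88256/3 ≈ -29419.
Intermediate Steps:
X = -7/3 (X = (⅓)*(-7) = -7/3 ≈ -2.3333)
A = 88256/3 (A = -7/3*(-12608) = 88256/3 ≈ 29419.)
-A = -1*88256/3 = -88256/3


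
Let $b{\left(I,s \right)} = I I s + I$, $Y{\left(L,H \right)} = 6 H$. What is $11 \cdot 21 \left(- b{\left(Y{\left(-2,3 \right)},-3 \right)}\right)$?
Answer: $220374$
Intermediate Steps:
$b{\left(I,s \right)} = I + s I^{2}$ ($b{\left(I,s \right)} = I^{2} s + I = s I^{2} + I = I + s I^{2}$)
$11 \cdot 21 \left(- b{\left(Y{\left(-2,3 \right)},-3 \right)}\right) = 11 \cdot 21 \left(- 6 \cdot 3 \left(1 + 6 \cdot 3 \left(-3\right)\right)\right) = 231 \left(- 18 \left(1 + 18 \left(-3\right)\right)\right) = 231 \left(- 18 \left(1 - 54\right)\right) = 231 \left(- 18 \left(-53\right)\right) = 231 \left(\left(-1\right) \left(-954\right)\right) = 231 \cdot 954 = 220374$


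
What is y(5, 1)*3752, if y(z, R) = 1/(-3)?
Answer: -3752/3 ≈ -1250.7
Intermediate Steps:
y(z, R) = -⅓
y(5, 1)*3752 = -⅓*3752 = -3752/3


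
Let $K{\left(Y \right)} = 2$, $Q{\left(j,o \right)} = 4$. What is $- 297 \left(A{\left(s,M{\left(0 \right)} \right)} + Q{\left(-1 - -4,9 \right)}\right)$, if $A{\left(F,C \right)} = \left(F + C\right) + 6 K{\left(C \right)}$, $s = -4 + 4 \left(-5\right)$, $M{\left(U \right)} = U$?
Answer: $2376$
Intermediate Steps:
$s = -24$ ($s = -4 - 20 = -24$)
$A{\left(F,C \right)} = 12 + C + F$ ($A{\left(F,C \right)} = \left(F + C\right) + 6 \cdot 2 = \left(C + F\right) + 12 = 12 + C + F$)
$- 297 \left(A{\left(s,M{\left(0 \right)} \right)} + Q{\left(-1 - -4,9 \right)}\right) = - 297 \left(\left(12 + 0 - 24\right) + 4\right) = - 297 \left(-12 + 4\right) = \left(-297\right) \left(-8\right) = 2376$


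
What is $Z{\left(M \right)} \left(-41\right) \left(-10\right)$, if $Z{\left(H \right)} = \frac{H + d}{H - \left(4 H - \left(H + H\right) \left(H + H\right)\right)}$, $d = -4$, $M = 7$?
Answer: $\frac{246}{35} \approx 7.0286$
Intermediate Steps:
$Z{\left(H \right)} = \frac{-4 + H}{- 3 H + 4 H^{2}}$ ($Z{\left(H \right)} = \frac{H - 4}{H - \left(4 H - \left(H + H\right) \left(H + H\right)\right)} = \frac{-4 + H}{H - \left(4 H - 2 H 2 H\right)} = \frac{-4 + H}{H + \left(- 4 H + 4 H^{2}\right)} = \frac{-4 + H}{- 3 H + 4 H^{2}}$)
$Z{\left(M \right)} \left(-41\right) \left(-10\right) = \frac{-4 + 7}{7 \left(-3 + 4 \cdot 7\right)} \left(-41\right) \left(-10\right) = \frac{1}{7} \frac{1}{-3 + 28} \cdot 3 \left(-41\right) \left(-10\right) = \frac{1}{7} \cdot \frac{1}{25} \cdot 3 \left(-41\right) \left(-10\right) = \frac{3}{175} \left(-41\right) \left(-10\right) = \left(- \frac{123}{175}\right) \left(-10\right) = \frac{246}{35}$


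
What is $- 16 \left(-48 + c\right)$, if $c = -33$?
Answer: $1296$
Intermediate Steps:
$- 16 \left(-48 + c\right) = - 16 \left(-48 - 33\right) = \left(-16\right) \left(-81\right) = 1296$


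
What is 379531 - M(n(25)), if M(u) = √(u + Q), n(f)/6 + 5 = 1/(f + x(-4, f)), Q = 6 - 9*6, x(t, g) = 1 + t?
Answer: 379531 - 3*I*√1045/11 ≈ 3.7953e+5 - 8.8163*I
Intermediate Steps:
Q = -48 (Q = 6 - 54 = -48)
n(f) = -30 + 6/(-3 + f) (n(f) = -30 + 6/(f + (1 - 4)) = -30 + 6/(f - 3) = -30 + 6/(-3 + f))
M(u) = √(-48 + u) (M(u) = √(u - 48) = √(-48 + u))
379531 - M(n(25)) = 379531 - √(-48 + 6*(16 - 5*25)/(-3 + 25)) = 379531 - √(-48 + 6*(16 - 125)/22) = 379531 - √(-48 + 6*(1/22)*(-109)) = 379531 - √(-48 - 327/11) = 379531 - √(-855/11) = 379531 - 3*I*√1045/11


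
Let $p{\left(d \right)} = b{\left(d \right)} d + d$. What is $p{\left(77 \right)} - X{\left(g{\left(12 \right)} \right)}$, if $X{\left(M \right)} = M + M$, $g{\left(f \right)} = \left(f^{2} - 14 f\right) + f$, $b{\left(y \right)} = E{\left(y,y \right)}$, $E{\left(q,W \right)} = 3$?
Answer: $332$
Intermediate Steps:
$b{\left(y \right)} = 3$
$g{\left(f \right)} = f^{2} - 13 f$
$p{\left(d \right)} = 4 d$ ($p{\left(d \right)} = 3 d + d = 4 d$)
$X{\left(M \right)} = 2 M$
$p{\left(77 \right)} - X{\left(g{\left(12 \right)} \right)} = 4 \cdot 77 - 2 \cdot 12 \left(-13 + 12\right) = 308 - 2 \cdot 12 \left(-1\right) = 308 - 2 \left(-12\right) = 308 - -24 = 308 + 24 = 332$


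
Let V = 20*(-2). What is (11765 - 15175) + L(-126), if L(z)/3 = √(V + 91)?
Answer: -3410 + 3*√51 ≈ -3388.6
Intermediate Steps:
V = -40
L(z) = 3*√51 (L(z) = 3*√(-40 + 91) = 3*√51)
(11765 - 15175) + L(-126) = (11765 - 15175) + 3*√51 = -3410 + 3*√51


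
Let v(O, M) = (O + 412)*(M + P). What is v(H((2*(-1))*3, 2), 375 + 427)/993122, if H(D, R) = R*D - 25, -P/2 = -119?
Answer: 15000/38197 ≈ 0.39270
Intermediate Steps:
P = 238 (P = -2*(-119) = 238)
H(D, R) = -25 + D*R (H(D, R) = D*R - 25 = -25 + D*R)
v(O, M) = (238 + M)*(412 + O) (v(O, M) = (O + 412)*(M + 238) = (412 + O)*(238 + M) = (238 + M)*(412 + O))
v(H((2*(-1))*3, 2), 375 + 427)/993122 = (98056 + 238*(-25 + ((2*(-1))*3)*2) + 412*(375 + 427) + (375 + 427)*(-25 + ((2*(-1))*3)*2))/993122 = (98056 + 238*(-25 - 2*3*2) + 412*802 + 802*(-25 - 2*3*2))*(1/993122) = (98056 + 238*(-25 - 6*2) + 330424 + 802*(-25 - 6*2))*(1/993122) = (98056 + 238*(-25 - 12) + 330424 + 802*(-25 - 12))*(1/993122) = (98056 + 238*(-37) + 330424 + 802*(-37))*(1/993122) = (98056 - 8806 + 330424 - 29674)*(1/993122) = 390000*(1/993122) = 15000/38197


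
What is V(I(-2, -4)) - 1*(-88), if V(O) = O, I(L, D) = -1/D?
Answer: 353/4 ≈ 88.250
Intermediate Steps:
V(I(-2, -4)) - 1*(-88) = -1/(-4) - 1*(-88) = -1*(-1/4) + 88 = 1/4 + 88 = 353/4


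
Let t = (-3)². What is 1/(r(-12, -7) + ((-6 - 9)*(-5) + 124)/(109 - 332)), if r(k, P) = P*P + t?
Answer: 223/12735 ≈ 0.017511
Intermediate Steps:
t = 9
r(k, P) = 9 + P² (r(k, P) = P*P + 9 = P² + 9 = 9 + P²)
1/(r(-12, -7) + ((-6 - 9)*(-5) + 124)/(109 - 332)) = 1/((9 + (-7)²) + ((-6 - 9)*(-5) + 124)/(109 - 332)) = 1/((9 + 49) + (-15*(-5) + 124)/(-223)) = 1/(58 + (75 + 124)*(-1/223)) = 1/(58 + 199*(-1/223)) = 1/(58 - 199/223) = 1/(12735/223) = 223/12735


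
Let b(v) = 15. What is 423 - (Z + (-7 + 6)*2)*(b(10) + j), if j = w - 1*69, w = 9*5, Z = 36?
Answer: 729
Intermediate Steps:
w = 45
j = -24 (j = 45 - 1*69 = 45 - 69 = -24)
423 - (Z + (-7 + 6)*2)*(b(10) + j) = 423 - (36 + (-7 + 6)*2)*(15 - 24) = 423 - (36 - 1*2)*(-9) = 423 - (36 - 2)*(-9) = 423 - 34*(-9) = 423 - 1*(-306) = 423 + 306 = 729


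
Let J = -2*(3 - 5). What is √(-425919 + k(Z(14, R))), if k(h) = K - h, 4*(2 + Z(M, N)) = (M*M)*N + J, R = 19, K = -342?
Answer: I*√427191 ≈ 653.6*I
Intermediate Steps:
J = 4 (J = -2*(-2) = 4)
Z(M, N) = -1 + N*M²/4 (Z(M, N) = -2 + ((M*M)*N + 4)/4 = -2 + (M²*N + 4)/4 = -2 + (N*M² + 4)/4 = -2 + (4 + N*M²)/4 = -2 + (1 + N*M²/4) = -1 + N*M²/4)
k(h) = -342 - h
√(-425919 + k(Z(14, R))) = √(-425919 + (-342 - (-1 + (¼)*19*14²))) = √(-425919 + (-342 - (-1 + (¼)*19*196))) = √(-425919 + (-342 - (-1 + 931))) = √(-425919 + (-342 - 1*930)) = √(-425919 + (-342 - 930)) = √(-425919 - 1272) = √(-427191) = I*√427191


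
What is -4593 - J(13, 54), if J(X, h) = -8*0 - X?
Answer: -4580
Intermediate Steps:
J(X, h) = -X (J(X, h) = 0 - X = -X)
-4593 - J(13, 54) = -4593 - (-1)*13 = -4593 - 1*(-13) = -4593 + 13 = -4580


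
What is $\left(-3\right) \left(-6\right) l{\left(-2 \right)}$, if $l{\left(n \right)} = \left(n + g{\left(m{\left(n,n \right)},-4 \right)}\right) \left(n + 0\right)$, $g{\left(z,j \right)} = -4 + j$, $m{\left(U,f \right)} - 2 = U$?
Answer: $360$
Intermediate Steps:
$m{\left(U,f \right)} = 2 + U$
$l{\left(n \right)} = n \left(-8 + n\right)$ ($l{\left(n \right)} = \left(n - 8\right) \left(n + 0\right) = \left(n - 8\right) n = \left(-8 + n\right) n = n \left(-8 + n\right)$)
$\left(-3\right) \left(-6\right) l{\left(-2 \right)} = \left(-3\right) \left(-6\right) \left(- 2 \left(-8 - 2\right)\right) = 18 \left(\left(-2\right) \left(-10\right)\right) = 18 \cdot 20 = 360$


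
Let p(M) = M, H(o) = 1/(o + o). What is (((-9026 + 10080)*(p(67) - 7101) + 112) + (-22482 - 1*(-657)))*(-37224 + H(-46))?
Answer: 25463848025341/92 ≈ 2.7678e+11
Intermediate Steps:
H(o) = 1/(2*o)
(((-9026 + 10080)*(p(67) - 7101) + 112) + (-22482 - 1*(-657)))*(-37224 + H(-46)) = (((-9026 + 10080)*(67 - 7101) + 112) + (-22482 - 1*(-657)))*(-37224 + (1/2)/(-46)) = ((1054*(-7034) + 112) + (-22482 + 657))*(-37224 + (1/2)*(-1/46)) = ((-7413836 + 112) - 21825)*(-37224 - 1/92) = (-7413724 - 21825)*(-3424609/92) = -7435549*(-3424609/92) = 25463848025341/92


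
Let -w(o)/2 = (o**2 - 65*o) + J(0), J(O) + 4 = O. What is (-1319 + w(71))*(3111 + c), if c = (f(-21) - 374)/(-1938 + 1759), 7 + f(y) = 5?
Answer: -1205320935/179 ≈ -6.7336e+6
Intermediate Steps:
f(y) = -2 (f(y) = -7 + 5 = -2)
J(O) = -4 + O
w(o) = 8 - 2*o**2 + 130*o (w(o) = -2*((o**2 - 65*o) + (-4 + 0)) = -2*((o**2 - 65*o) - 4) = -2*(-4 + o**2 - 65*o) = 8 - 2*o**2 + 130*o)
c = 376/179 (c = (-2 - 374)/(-1938 + 1759) = -376/(-179) = -376*(-1/179) = 376/179 ≈ 2.1006)
(-1319 + w(71))*(3111 + c) = (-1319 + (8 - 2*71**2 + 130*71))*(3111 + 376/179) = (-1319 + (8 - 2*5041 + 9230))*(557245/179) = (-1319 + (8 - 10082 + 9230))*(557245/179) = (-1319 - 844)*(557245/179) = -2163*557245/179 = -1205320935/179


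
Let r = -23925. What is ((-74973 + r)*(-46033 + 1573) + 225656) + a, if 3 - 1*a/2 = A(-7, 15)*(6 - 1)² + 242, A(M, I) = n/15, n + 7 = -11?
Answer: 4397230318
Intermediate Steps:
n = -18 (n = -7 - 11 = -18)
A(M, I) = -6/5 (A(M, I) = -18/15 = -18*1/15 = -6/5)
a = -418 (a = 6 - 2*(-6*(6 - 1)²/5 + 242) = 6 - 2*(-6/5*5² + 242) = 6 - 2*(-6/5*25 + 242) = 6 - 2*(-30 + 242) = 6 - 2*212 = 6 - 424 = -418)
((-74973 + r)*(-46033 + 1573) + 225656) + a = ((-74973 - 23925)*(-46033 + 1573) + 225656) - 418 = (-98898*(-44460) + 225656) - 418 = (4397005080 + 225656) - 418 = 4397230736 - 418 = 4397230318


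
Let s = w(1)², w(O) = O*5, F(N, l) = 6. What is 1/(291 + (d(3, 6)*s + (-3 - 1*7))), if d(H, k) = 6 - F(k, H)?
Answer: 1/281 ≈ 0.0035587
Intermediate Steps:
w(O) = 5*O
d(H, k) = 0 (d(H, k) = 6 - 1*6 = 6 - 6 = 0)
s = 25 (s = (5*1)² = 5² = 25)
1/(291 + (d(3, 6)*s + (-3 - 1*7))) = 1/(291 + (0*25 + (-3 - 1*7))) = 1/(291 + (0 + (-3 - 7))) = 1/(291 + (0 - 10)) = 1/(291 - 10) = 1/281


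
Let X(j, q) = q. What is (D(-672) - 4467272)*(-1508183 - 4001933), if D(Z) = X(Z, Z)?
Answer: 24618889721504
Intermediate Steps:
D(Z) = Z
(D(-672) - 4467272)*(-1508183 - 4001933) = (-672 - 4467272)*(-1508183 - 4001933) = -4467944*(-5510116) = 24618889721504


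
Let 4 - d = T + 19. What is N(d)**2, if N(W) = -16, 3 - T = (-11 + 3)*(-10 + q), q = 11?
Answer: 256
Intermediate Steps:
T = 11 (T = 3 - (-11 + 3)*(-10 + 11) = 3 - (-8) = 3 - 1*(-8) = 3 + 8 = 11)
d = -26 (d = 4 - (11 + 19) = 4 - 1*30 = 4 - 30 = -26)
N(d)**2 = (-16)**2 = 256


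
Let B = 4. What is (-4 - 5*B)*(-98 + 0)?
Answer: 2352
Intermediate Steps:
(-4 - 5*B)*(-98 + 0) = (-4 - 5*4)*(-98 + 0) = (-4 - 20)*(-98) = -24*(-98) = 2352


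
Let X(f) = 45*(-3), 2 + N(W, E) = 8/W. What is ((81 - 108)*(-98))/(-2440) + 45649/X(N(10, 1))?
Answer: -11174077/32940 ≈ -339.23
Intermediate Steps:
N(W, E) = -2 + 8/W
X(f) = -135
((81 - 108)*(-98))/(-2440) + 45649/X(N(10, 1)) = ((81 - 108)*(-98))/(-2440) + 45649/(-135) = -27*(-98)*(-1/2440) + 45649*(-1/135) = 2646*(-1/2440) - 45649/135 = -1323/1220 - 45649/135 = -11174077/32940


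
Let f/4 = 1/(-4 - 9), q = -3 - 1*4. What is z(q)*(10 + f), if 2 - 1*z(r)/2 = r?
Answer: 2268/13 ≈ 174.46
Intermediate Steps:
q = -7 (q = -3 - 4 = -7)
z(r) = 4 - 2*r
f = -4/13 (f = 4/(-4 - 9) = 4/(-13) = 4*(-1/13) = -4/13 ≈ -0.30769)
z(q)*(10 + f) = (4 - 2*(-7))*(10 - 4/13) = (4 + 14)*(126/13) = 18*(126/13) = 2268/13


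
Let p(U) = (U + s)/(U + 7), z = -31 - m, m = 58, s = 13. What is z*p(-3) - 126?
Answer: -697/2 ≈ -348.50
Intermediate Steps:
z = -89 (z = -31 - 1*58 = -31 - 58 = -89)
p(U) = (13 + U)/(7 + U) (p(U) = (U + 13)/(U + 7) = (13 + U)/(7 + U))
z*p(-3) - 126 = -89*(13 - 3)/(7 - 3) - 126 = -89*10/4 - 126 = -89*5/2 - 126 = -445/2 - 126 = -697/2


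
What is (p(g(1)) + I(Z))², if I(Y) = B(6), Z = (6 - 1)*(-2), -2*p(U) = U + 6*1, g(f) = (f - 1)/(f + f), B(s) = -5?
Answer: 64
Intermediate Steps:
g(f) = (-1 + f)/(2*f) (g(f) = (-1 + f)/((2*f)) = (-1 + f)*(1/(2*f)) = (-1 + f)/(2*f))
p(U) = -3 - U/2 (p(U) = -(U + 6*1)/2 = -(U + 6)/2 = -(6 + U)/2 = -3 - U/2)
Z = -10 (Z = 5*(-2) = -10)
I(Y) = -5
(p(g(1)) + I(Z))² = ((-3 - (-1 + 1)/(4*1)) - 5)² = ((-3 - 0/4) - 5)² = ((-3 - ½*0) - 5)² = ((-3 + 0) - 5)² = (-3 - 5)² = (-8)² = 64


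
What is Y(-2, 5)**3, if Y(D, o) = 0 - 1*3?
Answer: -27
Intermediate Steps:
Y(D, o) = -3 (Y(D, o) = 0 - 3 = -3)
Y(-2, 5)**3 = (-3)**3 = -27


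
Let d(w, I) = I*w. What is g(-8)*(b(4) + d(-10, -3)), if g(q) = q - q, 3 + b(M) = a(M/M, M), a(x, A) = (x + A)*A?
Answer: 0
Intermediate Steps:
a(x, A) = A*(A + x) (a(x, A) = (A + x)*A = A*(A + x))
b(M) = -3 + M*(1 + M) (b(M) = -3 + M*(M + M/M) = -3 + M*(M + 1) = -3 + M*(1 + M))
g(q) = 0
g(-8)*(b(4) + d(-10, -3)) = 0*((-3 + 4*(1 + 4)) - 3*(-10)) = 0*((-3 + 4*5) + 30) = 0*((-3 + 20) + 30) = 0*(17 + 30) = 0*47 = 0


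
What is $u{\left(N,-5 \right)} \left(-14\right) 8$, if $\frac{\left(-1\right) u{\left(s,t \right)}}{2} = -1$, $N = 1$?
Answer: $-224$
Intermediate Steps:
$u{\left(s,t \right)} = 2$ ($u{\left(s,t \right)} = \left(-2\right) \left(-1\right) = 2$)
$u{\left(N,-5 \right)} \left(-14\right) 8 = 2 \left(-14\right) 8 = \left(-28\right) 8 = -224$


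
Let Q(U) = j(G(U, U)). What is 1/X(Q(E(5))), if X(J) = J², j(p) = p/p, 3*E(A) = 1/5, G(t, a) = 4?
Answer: 1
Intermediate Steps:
E(A) = 1/15 (E(A) = (⅓)/5 = (⅓)*(⅕) = 1/15)
j(p) = 1
Q(U) = 1
1/X(Q(E(5))) = 1/(1²) = 1/1 = 1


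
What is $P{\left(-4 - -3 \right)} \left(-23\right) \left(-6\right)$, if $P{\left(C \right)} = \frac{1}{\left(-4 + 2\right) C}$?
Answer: $69$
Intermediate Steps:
$P{\left(C \right)} = - \frac{1}{2 C}$ ($P{\left(C \right)} = \frac{1}{\left(-2\right) C} = - \frac{1}{2 C}$)
$P{\left(-4 - -3 \right)} \left(-23\right) \left(-6\right) = - \frac{1}{2 \left(-4 - -3\right)} \left(-23\right) \left(-6\right) = - \frac{1}{2 \left(-4 + 3\right)} \left(-23\right) \left(-6\right) = - \frac{1}{2 \left(-1\right)} \left(-23\right) \left(-6\right) = \left(- \frac{1}{2}\right) \left(-1\right) \left(-23\right) \left(-6\right) = \frac{1}{2} \left(-23\right) \left(-6\right) = \left(- \frac{23}{2}\right) \left(-6\right) = 69$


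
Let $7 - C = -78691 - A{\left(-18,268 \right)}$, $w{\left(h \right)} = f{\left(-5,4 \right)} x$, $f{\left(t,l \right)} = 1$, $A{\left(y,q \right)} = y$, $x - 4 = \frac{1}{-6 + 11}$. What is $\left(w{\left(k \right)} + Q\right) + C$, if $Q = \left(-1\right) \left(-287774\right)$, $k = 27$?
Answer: $\frac{1832291}{5} \approx 3.6646 \cdot 10^{5}$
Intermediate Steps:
$x = \frac{21}{5}$ ($x = 4 + \frac{1}{-6 + 11} = 4 + \frac{1}{5} = \frac{21}{5} \approx 4.2$)
$w{\left(h \right)} = \frac{21}{5}$ ($w{\left(h \right)} = 1 \cdot \frac{21}{5} = \frac{21}{5}$)
$Q = 287774$
$C = 78680$ ($C = 7 - \left(-78691 - -18\right) = 7 - \left(-78691 + 18\right) = 7 - -78673 = 7 + 78673 = 78680$)
$\left(w{\left(k \right)} + Q\right) + C = \left(\frac{21}{5} + 287774\right) + 78680 = \frac{1438891}{5} + 78680 = \frac{1832291}{5}$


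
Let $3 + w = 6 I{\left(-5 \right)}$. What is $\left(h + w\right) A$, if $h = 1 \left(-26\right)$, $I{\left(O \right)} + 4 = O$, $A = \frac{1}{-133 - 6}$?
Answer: $\frac{83}{139} \approx 0.59712$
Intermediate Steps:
$A = - \frac{1}{139}$ ($A = \frac{1}{-139} = - \frac{1}{139} \approx -0.0071942$)
$I{\left(O \right)} = -4 + O$
$h = -26$
$w = -57$ ($w = -3 + 6 \left(-4 - 5\right) = -3 + 6 \left(-9\right) = -3 - 54 = -57$)
$\left(h + w\right) A = \left(-26 - 57\right) \left(- \frac{1}{139}\right) = \left(-83\right) \left(- \frac{1}{139}\right) = \frac{83}{139}$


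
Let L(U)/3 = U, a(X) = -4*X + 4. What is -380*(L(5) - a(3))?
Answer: -8740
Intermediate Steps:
a(X) = 4 - 4*X
L(U) = 3*U
-380*(L(5) - a(3)) = -380*(3*5 - (4 - 4*3)) = -380*(15 - (4 - 12)) = -380*(15 - 1*(-8)) = -380*(15 + 8) = -380*23 = -8740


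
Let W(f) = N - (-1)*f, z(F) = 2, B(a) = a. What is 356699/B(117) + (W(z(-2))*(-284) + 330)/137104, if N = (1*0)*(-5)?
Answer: 24452415925/8020584 ≈ 3048.7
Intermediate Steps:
N = 0 (N = 0*(-5) = 0)
W(f) = f (W(f) = 0 - (-1)*f = 0 + f = f)
356699/B(117) + (W(z(-2))*(-284) + 330)/137104 = 356699/117 + (2*(-284) + 330)/137104 = 356699*(1/117) + (-568 + 330)*(1/137104) = 356699/117 - 238*1/137104 = 356699/117 - 119/68552 = 24452415925/8020584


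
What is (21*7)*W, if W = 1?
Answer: 147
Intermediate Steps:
(21*7)*W = (21*7)*1 = 147*1 = 147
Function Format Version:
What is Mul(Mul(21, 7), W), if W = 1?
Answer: 147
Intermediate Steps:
Mul(Mul(21, 7), W) = Mul(Mul(21, 7), 1) = Mul(147, 1) = 147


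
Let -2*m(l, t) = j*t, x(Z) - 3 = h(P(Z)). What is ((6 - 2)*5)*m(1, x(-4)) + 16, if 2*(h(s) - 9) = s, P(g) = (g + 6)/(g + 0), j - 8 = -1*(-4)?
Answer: -1394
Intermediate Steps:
j = 12 (j = 8 - 1*(-4) = 8 + 4 = 12)
P(g) = (6 + g)/g
h(s) = 9 + s/2
x(Z) = 12 + (6 + Z)/(2*Z) (x(Z) = 3 + (9 + ((6 + Z)/Z)/2) = 3 + (9 + (6 + Z)/(2*Z)) = 12 + (6 + Z)/(2*Z))
m(l, t) = -6*t
((6 - 2)*5)*m(1, x(-4)) + 16 = ((6 - 2)*5)*(-6*(25/2 + 3/(-4))) + 16 = (4*5)*(-6*(25/2 + 3*(-¼))) + 16 = 20*(-6*(25/2 - ¾)) + 16 = 20*(-6*47/4) + 16 = 20*(-141/2) + 16 = -1410 + 16 = -1394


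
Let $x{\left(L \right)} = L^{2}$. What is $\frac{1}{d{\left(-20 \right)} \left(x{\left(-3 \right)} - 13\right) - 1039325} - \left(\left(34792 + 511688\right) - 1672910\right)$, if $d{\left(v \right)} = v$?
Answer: $\frac{1170636745349}{1039245} \approx 1.1264 \cdot 10^{6}$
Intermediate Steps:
$\frac{1}{d{\left(-20 \right)} \left(x{\left(-3 \right)} - 13\right) - 1039325} - \left(\left(34792 + 511688\right) - 1672910\right) = \frac{1}{- 20 \left(\left(-3\right)^{2} - 13\right) - 1039325} - \left(\left(34792 + 511688\right) - 1672910\right) = \frac{1}{- 20 \left(9 - 13\right) - 1039325} - \left(546480 - 1672910\right) = \frac{1}{\left(-20\right) \left(-4\right) - 1039325} - -1126430 = \frac{1}{80 - 1039325} + 1126430 = \frac{1}{-1039245} + 1126430 = - \frac{1}{1039245} + 1126430 = \frac{1170636745349}{1039245}$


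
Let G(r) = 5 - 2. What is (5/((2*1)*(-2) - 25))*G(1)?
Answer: -15/29 ≈ -0.51724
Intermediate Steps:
G(r) = 3
(5/((2*1)*(-2) - 25))*G(1) = (5/((2*1)*(-2) - 25))*3 = (5/(2*(-2) - 25))*3 = (5/(-4 - 25))*3 = (5/(-29))*3 = (5*(-1/29))*3 = -5/29*3 = -15/29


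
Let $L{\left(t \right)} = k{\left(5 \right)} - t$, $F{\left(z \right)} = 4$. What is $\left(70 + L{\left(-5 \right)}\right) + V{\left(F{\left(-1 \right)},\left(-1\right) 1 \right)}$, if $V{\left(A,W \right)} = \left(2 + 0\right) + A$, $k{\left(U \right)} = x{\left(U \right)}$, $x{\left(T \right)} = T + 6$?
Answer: $92$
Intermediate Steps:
$x{\left(T \right)} = 6 + T$
$k{\left(U \right)} = 6 + U$
$L{\left(t \right)} = 11 - t$ ($L{\left(t \right)} = \left(6 + 5\right) - t = 11 - t$)
$V{\left(A,W \right)} = 2 + A$
$\left(70 + L{\left(-5 \right)}\right) + V{\left(F{\left(-1 \right)},\left(-1\right) 1 \right)} = \left(70 + \left(11 - -5\right)\right) + \left(2 + 4\right) = \left(70 + \left(11 + 5\right)\right) + 6 = \left(70 + 16\right) + 6 = 86 + 6 = 92$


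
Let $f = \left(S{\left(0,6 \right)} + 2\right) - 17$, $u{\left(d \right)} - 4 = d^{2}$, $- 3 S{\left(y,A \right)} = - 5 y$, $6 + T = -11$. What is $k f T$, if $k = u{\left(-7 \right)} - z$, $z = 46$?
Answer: $1785$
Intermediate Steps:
$T = -17$ ($T = -6 - 11 = -17$)
$S{\left(y,A \right)} = \frac{5 y}{3}$ ($S{\left(y,A \right)} = - \frac{\left(-5\right) y}{3} = \frac{5 y}{3}$)
$u{\left(d \right)} = 4 + d^{2}$
$k = 7$ ($k = \left(4 + \left(-7\right)^{2}\right) - 46 = \left(4 + 49\right) - 46 = 53 - 46 = 7$)
$f = -15$ ($f = \left(\frac{5}{3} \cdot 0 + 2\right) - 17 = \left(0 + 2\right) - 17 = 2 - 17 = -15$)
$k f T = 7 \left(-15\right) \left(-17\right) = \left(-105\right) \left(-17\right) = 1785$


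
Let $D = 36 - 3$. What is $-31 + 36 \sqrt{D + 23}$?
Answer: $-31 + 72 \sqrt{14} \approx 238.4$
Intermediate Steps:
$D = 33$
$-31 + 36 \sqrt{D + 23} = -31 + 36 \sqrt{33 + 23} = -31 + 36 \sqrt{56} = -31 + 36 \cdot 2 \sqrt{14} = -31 + 72 \sqrt{14}$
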